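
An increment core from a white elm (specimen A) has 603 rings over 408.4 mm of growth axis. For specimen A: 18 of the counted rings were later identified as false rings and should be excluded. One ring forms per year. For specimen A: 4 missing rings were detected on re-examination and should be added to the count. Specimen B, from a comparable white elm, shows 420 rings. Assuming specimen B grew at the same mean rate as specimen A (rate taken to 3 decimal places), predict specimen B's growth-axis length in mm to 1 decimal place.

291.1 mm

Specimen A: after corrections the count is 603 − 18 + 4 = 589 rings.
A: 408.4 mm over 589 years gives 408.4 / 589 ≈ 0.693 mm/yr.
For B, 0.693 mm/year × 420 years = 291.1 mm.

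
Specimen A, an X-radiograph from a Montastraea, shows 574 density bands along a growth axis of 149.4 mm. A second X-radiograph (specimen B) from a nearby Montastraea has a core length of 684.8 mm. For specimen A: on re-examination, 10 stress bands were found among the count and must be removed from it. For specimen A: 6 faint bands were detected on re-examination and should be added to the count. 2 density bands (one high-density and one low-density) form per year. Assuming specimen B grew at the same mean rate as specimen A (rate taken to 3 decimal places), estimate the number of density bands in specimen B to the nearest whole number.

2614 density bands

Specimen A: after corrections the count is 574 − 10 + 6 = 570 density bands.
Specimen A: with 2 density bands per year, 570 / 2 = 285 years.
A: Extension rate ≈ 149.4 / 285 = 0.524 mm per year.
Specimen B: 684.8 mm / 0.524 mm per year = 1306.87 years; at 2 density bands per year that is 1306.87 × 2 ≈ 2614 density bands.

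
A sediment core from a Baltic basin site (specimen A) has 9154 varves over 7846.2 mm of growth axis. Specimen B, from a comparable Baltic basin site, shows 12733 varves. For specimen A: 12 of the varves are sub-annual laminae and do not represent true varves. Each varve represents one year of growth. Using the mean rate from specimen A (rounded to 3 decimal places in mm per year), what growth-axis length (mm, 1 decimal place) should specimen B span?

10924.9 mm

Specimen A: adjusted count: 9154 − 12 = 9142 varves.
A: 7846.2 mm over 9142 years gives 7846.2 / 9142 ≈ 0.858 mm per year.
For B, 0.858 mm/year × 12733 years = 10924.9 mm.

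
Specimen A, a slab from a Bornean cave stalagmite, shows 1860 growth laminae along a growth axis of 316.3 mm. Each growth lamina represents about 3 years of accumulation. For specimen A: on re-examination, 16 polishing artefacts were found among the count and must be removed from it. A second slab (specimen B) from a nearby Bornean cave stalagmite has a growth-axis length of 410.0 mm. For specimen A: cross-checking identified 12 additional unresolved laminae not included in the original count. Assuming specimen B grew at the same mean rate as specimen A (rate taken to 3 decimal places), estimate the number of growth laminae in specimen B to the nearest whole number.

Specimen A: true growth lamina count = 1860 − 16 + 12 = 1856.
Specimen A: multiplying by 3 years per growth lamina: 1856 × 3 = 5568 years.
A: 316.3 mm over 5568 years gives 316.3 / 5568 ≈ 0.057 mm per year.
B spans 410.0 / 0.057 = 7192.98 years; at 3 years per growth lamina that is 7192.98 / 3 ≈ 2398 growth laminae.

2398 growth laminae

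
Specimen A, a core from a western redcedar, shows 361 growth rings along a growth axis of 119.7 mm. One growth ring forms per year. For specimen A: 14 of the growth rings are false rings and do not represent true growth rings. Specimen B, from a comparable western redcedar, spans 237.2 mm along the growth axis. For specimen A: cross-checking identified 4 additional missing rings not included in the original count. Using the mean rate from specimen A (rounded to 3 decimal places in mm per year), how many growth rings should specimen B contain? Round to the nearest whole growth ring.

696 growth rings

Specimen A: correcting the raw count gives 361 − 14 + 4 = 351 true growth rings.
A: Mean rate = 119.7 mm / 351 years ≈ 0.341 mm per year.
Specimen B: 237.2 mm / 0.341 mm per year = 695.60 years ≈ 696 growth rings.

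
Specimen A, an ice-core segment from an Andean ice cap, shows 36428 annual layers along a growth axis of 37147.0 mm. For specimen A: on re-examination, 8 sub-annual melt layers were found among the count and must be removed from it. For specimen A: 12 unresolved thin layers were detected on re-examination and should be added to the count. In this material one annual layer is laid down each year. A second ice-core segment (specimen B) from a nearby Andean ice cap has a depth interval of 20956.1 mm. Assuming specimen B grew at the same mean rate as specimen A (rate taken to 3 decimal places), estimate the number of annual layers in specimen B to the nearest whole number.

20545 annual layers

Specimen A: adjusted count: 36428 − 8 + 12 = 36432 annual layers.
A: Extension rate ≈ 37147.0 / 36432 = 1.020 mm per year.
For B, 20956.1 / 1.020 = 20545.20 years ≈ 20545 annual layers.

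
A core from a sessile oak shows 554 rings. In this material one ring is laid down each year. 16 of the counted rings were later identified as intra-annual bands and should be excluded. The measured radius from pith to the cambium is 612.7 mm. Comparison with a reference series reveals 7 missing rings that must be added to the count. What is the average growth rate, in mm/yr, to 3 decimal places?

True ring count = 554 − 16 + 7 = 545.
612.7 mm over 545 years gives 612.7 / 545 ≈ 1.124 mm/yr.

1.124 mm/yr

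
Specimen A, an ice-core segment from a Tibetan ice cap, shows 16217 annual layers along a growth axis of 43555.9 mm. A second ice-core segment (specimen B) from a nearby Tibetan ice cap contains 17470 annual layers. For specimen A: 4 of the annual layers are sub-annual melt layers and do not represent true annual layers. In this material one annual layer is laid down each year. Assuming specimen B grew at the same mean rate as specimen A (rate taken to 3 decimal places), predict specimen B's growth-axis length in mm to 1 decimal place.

46924.4 mm

Specimen A: after corrections the count is 16217 − 4 = 16213 annual layers.
A: Extension rate ≈ 43555.9 / 16213 = 2.686 mm/yr.
Length of B = 2.686 × 17470 = 46924.4 mm.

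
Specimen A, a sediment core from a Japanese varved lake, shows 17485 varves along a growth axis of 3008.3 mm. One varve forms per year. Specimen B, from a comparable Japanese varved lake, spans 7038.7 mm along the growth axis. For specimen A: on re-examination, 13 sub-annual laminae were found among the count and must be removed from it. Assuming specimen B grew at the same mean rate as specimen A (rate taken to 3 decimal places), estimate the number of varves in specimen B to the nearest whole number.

40923 varves

Specimen A: after corrections the count is 17485 − 13 = 17472 varves.
A: Mean rate = 3008.3 mm / 17472 years ≈ 0.172 mm/yr.
Specimen B: 7038.7 mm / 0.172 mm per year = 40922.67 years ≈ 40923 varves.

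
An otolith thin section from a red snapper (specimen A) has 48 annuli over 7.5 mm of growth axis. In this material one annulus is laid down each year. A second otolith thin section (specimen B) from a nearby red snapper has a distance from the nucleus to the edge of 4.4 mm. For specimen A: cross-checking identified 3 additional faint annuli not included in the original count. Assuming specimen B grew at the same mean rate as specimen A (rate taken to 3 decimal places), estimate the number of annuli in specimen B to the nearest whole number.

30 annuli

Specimen A: correcting the raw count gives 48 + 3 = 51 true annuli.
A: 7.5 mm over 51 years gives 7.5 / 51 ≈ 0.147 mm per year.
Specimen B: 4.4 mm / 0.147 mm per year = 29.93 years ≈ 30 annuli.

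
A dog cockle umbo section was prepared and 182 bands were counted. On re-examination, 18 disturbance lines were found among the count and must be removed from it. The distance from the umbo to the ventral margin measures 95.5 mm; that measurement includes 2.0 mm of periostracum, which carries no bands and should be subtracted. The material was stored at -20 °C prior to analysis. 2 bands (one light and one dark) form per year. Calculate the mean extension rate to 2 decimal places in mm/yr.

True band count = 182 − 18 = 164.
With 2 bands per year, 164 / 2 = 82 years.
Removing the 2.0 mm offcut leaves 95.5 − 2.0 = 93.5 mm.
Extension rate ≈ 93.5 / 82 = 1.14 mm/yr.

1.14 mm/yr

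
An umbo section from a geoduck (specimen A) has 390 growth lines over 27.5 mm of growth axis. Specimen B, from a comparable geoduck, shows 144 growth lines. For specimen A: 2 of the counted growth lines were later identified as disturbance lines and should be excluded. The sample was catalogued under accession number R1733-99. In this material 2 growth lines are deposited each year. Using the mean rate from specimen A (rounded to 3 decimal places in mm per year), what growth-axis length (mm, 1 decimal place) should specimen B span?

Specimen A: after corrections the count is 390 − 2 = 388 growth lines.
Specimen A: dividing by 2 growth lines per year: 388 / 2 = 194 years.
A: Mean rate = 27.5 mm / 194 years ≈ 0.142 mm/year.
Specimen B: dividing by 2 growth lines per year: 144 / 2 = 72 years. B's length ≈ 0.142 × 72 = 10.2 mm.

10.2 mm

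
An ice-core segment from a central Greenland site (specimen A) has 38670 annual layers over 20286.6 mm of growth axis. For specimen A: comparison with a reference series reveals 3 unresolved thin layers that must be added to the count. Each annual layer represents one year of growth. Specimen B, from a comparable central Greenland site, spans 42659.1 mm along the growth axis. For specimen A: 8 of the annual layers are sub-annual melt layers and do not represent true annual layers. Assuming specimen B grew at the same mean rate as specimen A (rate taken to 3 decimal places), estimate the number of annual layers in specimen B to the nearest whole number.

Specimen A: true annual layer count = 38670 − 8 + 3 = 38665.
A: Extension rate ≈ 20286.6 / 38665 = 0.525 mm per year.
For B, 42659.1 / 0.525 = 81255.43 years ≈ 81255 annual layers.

81255 annual layers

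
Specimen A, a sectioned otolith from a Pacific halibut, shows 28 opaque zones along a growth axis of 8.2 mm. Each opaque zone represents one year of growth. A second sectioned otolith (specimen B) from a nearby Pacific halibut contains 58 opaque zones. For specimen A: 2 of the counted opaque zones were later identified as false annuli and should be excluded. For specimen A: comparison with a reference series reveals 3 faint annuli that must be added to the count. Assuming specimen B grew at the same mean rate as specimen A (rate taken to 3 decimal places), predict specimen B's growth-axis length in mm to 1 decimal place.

Specimen A: after corrections the count is 28 − 2 + 3 = 29 opaque zones.
A: 8.2 mm over 29 years gives 8.2 / 29 ≈ 0.283 mm/year.
For B, 0.283 mm/year × 58 years = 16.4 mm.

16.4 mm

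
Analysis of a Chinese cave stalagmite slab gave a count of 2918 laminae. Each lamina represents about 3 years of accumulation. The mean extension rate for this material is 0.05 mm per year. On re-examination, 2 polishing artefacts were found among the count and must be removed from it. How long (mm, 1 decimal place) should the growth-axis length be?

437.4 mm

Correcting the raw count gives 2918 − 2 = 2916 true laminae.
At 3 years per lamina, 2916 × 3 = 8748 years.
Length ≈ 0.05 × 8748 = 437.4 mm.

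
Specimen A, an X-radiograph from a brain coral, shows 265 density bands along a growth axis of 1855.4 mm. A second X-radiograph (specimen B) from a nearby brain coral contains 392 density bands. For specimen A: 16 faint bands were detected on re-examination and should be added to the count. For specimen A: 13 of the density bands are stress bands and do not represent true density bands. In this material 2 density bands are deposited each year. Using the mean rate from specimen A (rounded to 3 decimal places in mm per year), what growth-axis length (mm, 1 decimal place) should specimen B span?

Specimen A: correcting the raw count gives 265 − 13 + 16 = 268 true density bands.
Specimen A: 268 density bands at 2 per year is 268 / 2 = 134 years.
A: Mean rate = 1855.4 mm / 134 years ≈ 13.846 mm/yr.
Specimen B: 392 density bands at 2 per year is 392 / 2 = 196 years. For B, 13.846 mm/year × 196 years = 2713.8 mm.

2713.8 mm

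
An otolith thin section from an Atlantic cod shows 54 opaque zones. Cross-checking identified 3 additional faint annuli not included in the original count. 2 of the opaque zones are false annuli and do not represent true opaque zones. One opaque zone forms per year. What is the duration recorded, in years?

55 years

True opaque zone count = 54 − 2 + 3 = 55.
One opaque zone per year makes the duration 55 years.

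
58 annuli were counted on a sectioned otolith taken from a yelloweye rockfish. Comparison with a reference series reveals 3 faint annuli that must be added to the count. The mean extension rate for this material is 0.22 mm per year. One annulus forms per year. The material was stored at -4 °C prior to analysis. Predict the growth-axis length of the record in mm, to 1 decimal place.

Adjusted count: 58 + 3 = 61 annuli.
Predicted length = 0.22 mm/year × 61 years = 13.4 mm.

13.4 mm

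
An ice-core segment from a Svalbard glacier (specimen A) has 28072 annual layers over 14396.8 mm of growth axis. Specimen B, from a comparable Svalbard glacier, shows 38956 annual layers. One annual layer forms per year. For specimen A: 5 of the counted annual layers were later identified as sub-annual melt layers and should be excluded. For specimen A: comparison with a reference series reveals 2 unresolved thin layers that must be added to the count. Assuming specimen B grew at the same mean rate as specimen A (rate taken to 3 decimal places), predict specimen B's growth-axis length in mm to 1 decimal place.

Specimen A: correcting the raw count gives 28072 − 5 + 2 = 28069 true annual layers.
A: Extension rate ≈ 14396.8 / 28069 = 0.513 mm/year.
Length of B = 0.513 × 38956 = 19984.4 mm.

19984.4 mm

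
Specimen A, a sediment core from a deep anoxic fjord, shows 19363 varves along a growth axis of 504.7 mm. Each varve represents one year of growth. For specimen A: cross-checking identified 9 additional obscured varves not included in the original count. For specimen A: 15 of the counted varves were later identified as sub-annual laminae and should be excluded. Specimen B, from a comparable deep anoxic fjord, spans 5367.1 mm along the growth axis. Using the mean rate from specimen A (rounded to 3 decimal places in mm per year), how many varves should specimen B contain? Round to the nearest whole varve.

206427 varves

Specimen A: correcting the raw count gives 19363 − 15 + 9 = 19357 true varves.
A: Mean rate = 504.7 mm / 19357 years ≈ 0.026 mm per year.
For B, 5367.1 / 0.026 = 206426.92 years ≈ 206427 varves.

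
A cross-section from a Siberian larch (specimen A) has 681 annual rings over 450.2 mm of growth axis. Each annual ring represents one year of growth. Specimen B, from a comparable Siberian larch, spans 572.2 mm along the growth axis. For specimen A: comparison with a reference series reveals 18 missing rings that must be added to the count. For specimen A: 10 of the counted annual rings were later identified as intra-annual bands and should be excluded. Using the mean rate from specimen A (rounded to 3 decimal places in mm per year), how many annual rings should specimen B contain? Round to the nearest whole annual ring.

Specimen A: adjusted count: 681 − 10 + 18 = 689 annual rings.
A: Extension rate ≈ 450.2 / 689 = 0.653 mm per year.
For B, 572.2 / 0.653 = 876.26 years ≈ 876 annual rings.

876 annual rings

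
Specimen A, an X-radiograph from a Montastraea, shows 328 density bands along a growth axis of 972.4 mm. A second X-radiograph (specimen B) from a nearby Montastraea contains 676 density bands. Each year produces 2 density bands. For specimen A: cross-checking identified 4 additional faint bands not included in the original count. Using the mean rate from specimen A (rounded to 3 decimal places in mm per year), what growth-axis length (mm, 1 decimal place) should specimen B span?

1980.0 mm

Specimen A: correcting the raw count gives 328 + 4 = 332 true density bands.
Specimen A: 332 density bands at 2 per year is 332 / 2 = 166 years.
A: 972.4 mm over 166 years gives 972.4 / 166 ≈ 5.858 mm per year.
Specimen B: with 2 density bands per year, 676 / 2 = 338 years. For B, 5.858 mm/year × 338 years = 1980.0 mm.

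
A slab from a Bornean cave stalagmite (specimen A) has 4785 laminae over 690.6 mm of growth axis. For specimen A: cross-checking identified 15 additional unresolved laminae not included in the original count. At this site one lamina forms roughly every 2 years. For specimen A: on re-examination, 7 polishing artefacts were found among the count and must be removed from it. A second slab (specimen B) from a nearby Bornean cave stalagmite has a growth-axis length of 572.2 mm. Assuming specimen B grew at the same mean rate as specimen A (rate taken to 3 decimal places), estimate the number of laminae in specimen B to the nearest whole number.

3974 laminae

Specimen A: correcting the raw count gives 4785 − 7 + 15 = 4793 true laminae.
Specimen A: 4793 laminae at 2 years each span 4793 × 2 = 9586 years.
A: 690.6 mm over 9586 years gives 690.6 / 9586 ≈ 0.072 mm/year.
For B, 572.2 / 0.072 = 7947.22 years; at 2 years per lamina that is 7947.22 / 2 ≈ 3974 laminae.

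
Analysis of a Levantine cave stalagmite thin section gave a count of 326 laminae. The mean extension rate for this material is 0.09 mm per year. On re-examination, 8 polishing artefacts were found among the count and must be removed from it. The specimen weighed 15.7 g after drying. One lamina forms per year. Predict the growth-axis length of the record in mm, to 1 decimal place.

28.6 mm

After corrections the count is 326 − 8 = 318 laminae.
Length ≈ 0.09 × 318 = 28.6 mm.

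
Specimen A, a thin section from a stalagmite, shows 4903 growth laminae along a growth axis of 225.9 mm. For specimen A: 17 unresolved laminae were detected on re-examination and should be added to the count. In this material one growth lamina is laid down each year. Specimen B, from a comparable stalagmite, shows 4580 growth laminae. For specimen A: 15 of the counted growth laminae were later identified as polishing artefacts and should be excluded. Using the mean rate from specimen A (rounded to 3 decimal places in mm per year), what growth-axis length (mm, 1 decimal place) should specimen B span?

Specimen A: true growth lamina count = 4903 − 15 + 17 = 4905.
A: Mean rate = 225.9 mm / 4905 years ≈ 0.046 mm/year.
B's length ≈ 0.046 × 4580 = 210.7 mm.

210.7 mm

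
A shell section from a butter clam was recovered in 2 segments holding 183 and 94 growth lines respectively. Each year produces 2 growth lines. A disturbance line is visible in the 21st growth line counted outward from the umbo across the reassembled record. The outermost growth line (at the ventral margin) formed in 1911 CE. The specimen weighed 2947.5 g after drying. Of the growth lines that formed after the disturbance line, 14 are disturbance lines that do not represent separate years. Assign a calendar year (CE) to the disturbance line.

1790 CE

Total growth lines = 183 + 94 = 277.
Between growth line 21 and the ventral margin there are 277 − 21 = 256 growth lines.
Removing the 14 false growth lines leaves 256 − 14 = 242 true growth lines beyond the disturbance line.
With 2 growth lines per year, 242 / 2 = 121 years.
1911 − 121 = 1790 CE.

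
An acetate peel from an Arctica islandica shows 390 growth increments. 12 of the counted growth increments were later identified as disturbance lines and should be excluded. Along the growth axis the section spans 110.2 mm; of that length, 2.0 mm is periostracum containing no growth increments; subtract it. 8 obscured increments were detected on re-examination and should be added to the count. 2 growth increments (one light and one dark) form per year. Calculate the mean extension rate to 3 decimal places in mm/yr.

Correcting the raw count gives 390 − 12 + 8 = 386 true growth increments.
With 2 growth increments per year, 386 / 2 = 193 years.
Removing the 2.0 mm offcut leaves 110.2 − 2.0 = 108.2 mm.
108.2 mm over 193 years gives 108.2 / 193 ≈ 0.561 mm/yr.

0.561 mm/yr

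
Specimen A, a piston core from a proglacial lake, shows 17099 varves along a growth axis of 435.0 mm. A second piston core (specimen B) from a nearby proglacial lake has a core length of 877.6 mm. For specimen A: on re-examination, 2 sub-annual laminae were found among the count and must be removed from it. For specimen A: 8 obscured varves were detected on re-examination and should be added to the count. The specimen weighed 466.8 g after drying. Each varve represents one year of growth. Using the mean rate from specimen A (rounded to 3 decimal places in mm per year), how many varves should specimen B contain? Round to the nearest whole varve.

35104 varves

Specimen A: correcting the raw count gives 17099 − 2 + 8 = 17105 true varves.
A: Mean rate = 435.0 mm / 17105 years ≈ 0.025 mm/yr.
Specimen B: 877.6 mm / 0.025 mm per year = 35104.00 years ≈ 35104 varves.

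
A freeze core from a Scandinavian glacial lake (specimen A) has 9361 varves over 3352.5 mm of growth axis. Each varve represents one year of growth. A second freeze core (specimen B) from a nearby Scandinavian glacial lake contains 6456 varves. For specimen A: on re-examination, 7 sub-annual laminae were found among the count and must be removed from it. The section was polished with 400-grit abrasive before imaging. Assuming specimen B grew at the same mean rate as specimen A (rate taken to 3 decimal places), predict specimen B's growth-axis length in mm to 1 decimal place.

Specimen A: correcting the raw count gives 9361 − 7 = 9354 true varves.
A: 3352.5 mm over 9354 years gives 3352.5 / 9354 ≈ 0.358 mm per year.
For B, 0.358 mm/year × 6456 years = 2311.2 mm.

2311.2 mm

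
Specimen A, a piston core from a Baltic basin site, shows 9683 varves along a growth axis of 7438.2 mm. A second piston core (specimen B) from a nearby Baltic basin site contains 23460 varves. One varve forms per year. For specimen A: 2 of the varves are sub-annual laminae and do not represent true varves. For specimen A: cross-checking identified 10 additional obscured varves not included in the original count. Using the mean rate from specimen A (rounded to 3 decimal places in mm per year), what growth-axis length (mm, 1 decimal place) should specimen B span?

18017.3 mm

Specimen A: after corrections the count is 9683 − 2 + 10 = 9691 varves.
A: Mean rate = 7438.2 mm / 9691 years ≈ 0.768 mm/yr.
For B, 0.768 mm/year × 23460 years = 18017.3 mm.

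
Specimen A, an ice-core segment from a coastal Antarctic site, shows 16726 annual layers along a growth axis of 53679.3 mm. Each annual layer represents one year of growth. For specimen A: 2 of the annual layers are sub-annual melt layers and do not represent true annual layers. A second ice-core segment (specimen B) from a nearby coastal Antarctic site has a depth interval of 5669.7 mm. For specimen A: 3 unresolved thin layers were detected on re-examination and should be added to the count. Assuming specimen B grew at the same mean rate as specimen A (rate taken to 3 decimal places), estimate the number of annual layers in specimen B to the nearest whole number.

1767 annual layers

Specimen A: after corrections the count is 16726 − 2 + 3 = 16727 annual layers.
A: Extension rate ≈ 53679.3 / 16727 = 3.209 mm/yr.
For B, 5669.7 / 3.209 = 1766.81 years ≈ 1767 annual layers.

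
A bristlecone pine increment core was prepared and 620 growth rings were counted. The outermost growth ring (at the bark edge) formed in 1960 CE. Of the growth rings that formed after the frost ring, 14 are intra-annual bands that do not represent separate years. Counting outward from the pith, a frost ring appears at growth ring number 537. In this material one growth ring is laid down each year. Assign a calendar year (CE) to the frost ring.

1891 CE

Between growth ring 537 and the bark edge there are 620 − 537 = 83 growth rings.
83 − 14 false = 69 true growth rings after the frost ring.
Counting back 69 years from 1960 CE places the frost ring in 1960 − 69 = 1891 CE.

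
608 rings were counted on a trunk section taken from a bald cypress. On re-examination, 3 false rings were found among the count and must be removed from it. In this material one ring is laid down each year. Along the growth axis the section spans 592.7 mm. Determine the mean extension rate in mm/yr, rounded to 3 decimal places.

Adjusted count: 608 − 3 = 605 rings.
592.7 mm over 605 years gives 592.7 / 605 ≈ 0.980 mm/yr.

0.980 mm/yr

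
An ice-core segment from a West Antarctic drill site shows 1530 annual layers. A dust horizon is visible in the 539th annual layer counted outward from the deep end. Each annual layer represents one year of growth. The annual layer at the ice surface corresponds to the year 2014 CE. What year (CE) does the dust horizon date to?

1023 CE

The dust horizon sits at annual layer 539 from the deep end, so 1530 − 539 = 991 annual layers formed after it.
2014 − 991 = 1023 CE.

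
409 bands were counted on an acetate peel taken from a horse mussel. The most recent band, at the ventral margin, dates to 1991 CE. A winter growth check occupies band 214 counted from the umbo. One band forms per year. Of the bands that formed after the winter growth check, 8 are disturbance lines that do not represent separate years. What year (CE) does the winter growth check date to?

Between band 214 and the ventral margin there are 409 − 214 = 195 bands.
195 − 8 false = 187 true bands after the winter growth check.
1991 − 187 = 1804 CE.

1804 CE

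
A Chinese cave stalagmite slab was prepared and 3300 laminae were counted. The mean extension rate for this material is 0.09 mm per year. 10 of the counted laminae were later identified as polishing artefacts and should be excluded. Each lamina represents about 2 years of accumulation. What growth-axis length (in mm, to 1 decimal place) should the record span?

592.2 mm

Correcting the raw count gives 3300 − 10 = 3290 true laminae.
Multiplying by 2 years per lamina: 3290 × 2 = 6580 years.
Length ≈ 0.09 × 6580 = 592.2 mm.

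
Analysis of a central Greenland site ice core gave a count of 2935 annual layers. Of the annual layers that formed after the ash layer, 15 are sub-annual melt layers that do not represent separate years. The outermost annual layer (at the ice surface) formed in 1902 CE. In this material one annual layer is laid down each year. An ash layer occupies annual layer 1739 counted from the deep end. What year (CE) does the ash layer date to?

721 CE

The ash layer sits at annual layer 1739 from the deep end, so 2935 − 1739 = 1196 annual layers formed after it.
Removing the 15 false annual layers leaves 1196 − 15 = 1181 true annual layers beyond the ash layer.
Counting back 1181 years from 1902 CE places the ash layer in 1902 − 1181 = 721 CE.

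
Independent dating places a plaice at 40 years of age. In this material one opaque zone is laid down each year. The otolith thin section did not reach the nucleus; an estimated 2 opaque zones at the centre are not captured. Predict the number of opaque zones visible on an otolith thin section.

38 opaque zones

Expected opaque zones over 40 years: 40.
Less the 2 uncaptured opaque zones: 40 − 2 = 38.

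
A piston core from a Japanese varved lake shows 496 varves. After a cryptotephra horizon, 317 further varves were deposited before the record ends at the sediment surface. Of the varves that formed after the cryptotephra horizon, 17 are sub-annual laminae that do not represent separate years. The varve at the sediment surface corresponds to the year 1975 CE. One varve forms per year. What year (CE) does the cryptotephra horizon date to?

1675 CE

317 varves formed after the cryptotephra horizon.
Excluding 17 false varves: 317 − 17 = 300.
The varve at the sediment surface is 1975 CE, so the cryptotephra horizon dates to 1975 − 300 = 1675 CE.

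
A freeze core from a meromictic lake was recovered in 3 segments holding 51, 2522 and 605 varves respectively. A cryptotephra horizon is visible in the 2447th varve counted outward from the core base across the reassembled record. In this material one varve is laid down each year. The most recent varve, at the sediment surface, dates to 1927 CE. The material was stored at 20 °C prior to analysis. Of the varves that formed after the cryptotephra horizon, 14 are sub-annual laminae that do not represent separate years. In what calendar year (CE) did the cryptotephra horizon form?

Total varves = 51 + 2522 + 605 = 3178.
3178 − 2447 = 731 varves lie beyond the cryptotephra horizon toward the sediment surface.
731 − 14 false = 717 true varves after the cryptotephra horizon.
1927 − 717 = 1210 CE.

1210 CE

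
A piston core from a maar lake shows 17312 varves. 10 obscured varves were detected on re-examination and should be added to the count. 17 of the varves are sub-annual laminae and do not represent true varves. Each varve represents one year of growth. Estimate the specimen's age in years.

Adjusted count: 17312 − 17 + 10 = 17305 varves.
One varve per year makes the duration 17305 years.

17305 yr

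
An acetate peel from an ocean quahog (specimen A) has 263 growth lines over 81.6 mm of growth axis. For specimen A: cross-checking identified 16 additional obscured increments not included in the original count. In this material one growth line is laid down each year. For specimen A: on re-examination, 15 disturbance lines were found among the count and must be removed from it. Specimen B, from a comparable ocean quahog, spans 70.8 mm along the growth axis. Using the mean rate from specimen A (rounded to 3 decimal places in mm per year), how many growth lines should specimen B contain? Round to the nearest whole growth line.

Specimen A: true growth line count = 263 − 15 + 16 = 264.
A: Mean rate = 81.6 mm / 264 years ≈ 0.309 mm/yr.
B spans 70.8 / 0.309 = 229.13 years ≈ 229 growth lines.

229 growth lines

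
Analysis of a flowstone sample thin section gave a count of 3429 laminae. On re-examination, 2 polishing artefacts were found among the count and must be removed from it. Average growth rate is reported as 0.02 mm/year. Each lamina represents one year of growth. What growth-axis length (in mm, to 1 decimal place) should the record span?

68.5 mm

After corrections the count is 3429 − 2 = 3427 laminae.
Length ≈ 0.02 × 3427 = 68.5 mm.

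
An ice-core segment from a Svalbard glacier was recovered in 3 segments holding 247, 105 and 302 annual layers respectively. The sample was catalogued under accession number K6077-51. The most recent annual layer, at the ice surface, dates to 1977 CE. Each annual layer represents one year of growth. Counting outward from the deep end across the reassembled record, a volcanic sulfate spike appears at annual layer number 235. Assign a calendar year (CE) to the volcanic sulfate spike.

1558 CE

Total annual layers = 247 + 105 + 302 = 654.
The volcanic sulfate spike sits at annual layer 235 from the deep end, so 654 − 235 = 419 annual layers formed after it.
The annual layer at the ice surface is 1977 CE, so the volcanic sulfate spike dates to 1977 − 419 = 1558 CE.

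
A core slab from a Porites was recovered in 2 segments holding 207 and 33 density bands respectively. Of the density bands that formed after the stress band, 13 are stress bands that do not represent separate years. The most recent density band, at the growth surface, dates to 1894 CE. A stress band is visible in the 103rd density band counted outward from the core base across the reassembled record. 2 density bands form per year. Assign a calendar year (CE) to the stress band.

1832 CE

Total density bands = 207 + 33 = 240.
240 − 103 = 137 density bands lie beyond the stress band toward the growth surface.
137 − 13 false = 124 true density bands after the stress band.
With 2 density bands per year, 124 / 2 = 62 years.
Counting back 62 years from 1894 CE places the stress band in 1894 − 62 = 1832 CE.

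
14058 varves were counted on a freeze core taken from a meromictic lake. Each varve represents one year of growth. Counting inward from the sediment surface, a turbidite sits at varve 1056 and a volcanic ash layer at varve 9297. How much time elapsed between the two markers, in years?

8241 years

Separation: 9297 − 1056 = 8241 varves.
That is 8241 years at one varve per year.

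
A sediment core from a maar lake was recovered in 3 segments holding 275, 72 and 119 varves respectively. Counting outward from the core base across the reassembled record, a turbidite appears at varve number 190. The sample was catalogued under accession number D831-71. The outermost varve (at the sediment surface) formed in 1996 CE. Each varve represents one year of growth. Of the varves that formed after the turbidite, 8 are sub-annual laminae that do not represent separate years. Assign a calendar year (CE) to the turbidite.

Total varves = 275 + 72 + 119 = 466.
The turbidite sits at varve 190 from the core base, so 466 − 190 = 276 varves formed after it.
Excluding 8 false varves: 276 − 8 = 268.
The varve at the sediment surface is 1996 CE, so the turbidite dates to 1996 − 268 = 1728 CE.

1728 CE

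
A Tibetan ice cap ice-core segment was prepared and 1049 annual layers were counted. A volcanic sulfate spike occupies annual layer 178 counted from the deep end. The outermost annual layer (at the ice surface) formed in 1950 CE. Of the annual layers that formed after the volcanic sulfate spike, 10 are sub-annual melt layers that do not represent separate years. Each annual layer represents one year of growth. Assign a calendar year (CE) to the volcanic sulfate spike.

1089 CE

The volcanic sulfate spike sits at annual layer 178 from the deep end, so 1049 − 178 = 871 annual layers formed after it.
Excluding 10 false annual layers: 871 − 10 = 861.
Counting back 861 years from 1950 CE places the volcanic sulfate spike in 1950 − 861 = 1089 CE.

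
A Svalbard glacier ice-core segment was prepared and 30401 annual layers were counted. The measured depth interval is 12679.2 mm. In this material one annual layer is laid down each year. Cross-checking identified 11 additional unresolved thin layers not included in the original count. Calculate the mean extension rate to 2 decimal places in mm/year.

Adjusted count: 30401 + 11 = 30412 annual layers.
Mean rate = 12679.2 mm / 30412 years ≈ 0.42 mm/year.

0.42 mm/year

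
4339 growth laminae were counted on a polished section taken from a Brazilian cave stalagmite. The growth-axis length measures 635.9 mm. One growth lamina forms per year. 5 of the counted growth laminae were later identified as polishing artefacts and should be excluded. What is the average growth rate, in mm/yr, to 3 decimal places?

0.147 mm/yr

True growth lamina count = 4339 − 5 = 4334.
Extension rate ≈ 635.9 / 4334 = 0.147 mm/yr.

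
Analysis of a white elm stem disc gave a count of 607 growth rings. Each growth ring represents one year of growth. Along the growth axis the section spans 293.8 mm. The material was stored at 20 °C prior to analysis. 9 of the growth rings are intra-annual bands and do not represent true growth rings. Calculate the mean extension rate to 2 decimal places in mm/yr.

After corrections the count is 607 − 9 = 598 growth rings.
Mean rate = 293.8 mm / 598 years ≈ 0.49 mm/yr.

0.49 mm/yr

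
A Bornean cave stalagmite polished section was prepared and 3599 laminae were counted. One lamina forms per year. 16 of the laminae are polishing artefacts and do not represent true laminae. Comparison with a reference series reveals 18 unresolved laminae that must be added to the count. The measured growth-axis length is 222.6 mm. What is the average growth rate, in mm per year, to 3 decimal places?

Correcting the raw count gives 3599 − 16 + 18 = 3601 true laminae.
Extension rate ≈ 222.6 / 3601 = 0.062 mm per year.

0.062 mm per year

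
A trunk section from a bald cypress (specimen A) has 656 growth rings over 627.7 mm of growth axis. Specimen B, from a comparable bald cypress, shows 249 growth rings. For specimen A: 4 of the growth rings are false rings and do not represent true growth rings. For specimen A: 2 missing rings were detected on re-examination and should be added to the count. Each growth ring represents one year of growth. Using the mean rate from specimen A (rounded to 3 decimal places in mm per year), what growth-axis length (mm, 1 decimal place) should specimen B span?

239.0 mm

Specimen A: correcting the raw count gives 656 − 4 + 2 = 654 true growth rings.
A: 627.7 mm over 654 years gives 627.7 / 654 ≈ 0.960 mm per year.
Length of B = 0.960 × 249 = 239.0 mm.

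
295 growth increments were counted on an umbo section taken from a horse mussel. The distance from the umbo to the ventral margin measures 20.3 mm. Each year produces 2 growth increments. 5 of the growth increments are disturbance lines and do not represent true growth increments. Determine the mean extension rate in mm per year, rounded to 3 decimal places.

0.140 mm per year

Correcting the raw count gives 295 − 5 = 290 true growth increments.
With 2 growth increments per year, 290 / 2 = 145 years.
Extension rate ≈ 20.3 / 145 = 0.140 mm per year.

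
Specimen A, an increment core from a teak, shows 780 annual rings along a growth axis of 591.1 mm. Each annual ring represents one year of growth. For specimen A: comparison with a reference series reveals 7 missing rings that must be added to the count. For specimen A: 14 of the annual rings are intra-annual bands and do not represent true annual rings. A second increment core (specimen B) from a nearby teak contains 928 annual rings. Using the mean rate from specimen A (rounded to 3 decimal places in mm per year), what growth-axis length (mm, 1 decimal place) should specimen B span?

Specimen A: true annual ring count = 780 − 14 + 7 = 773.
A: 591.1 mm over 773 years gives 591.1 / 773 ≈ 0.765 mm/yr.
For B, 0.765 mm/year × 928 years = 709.9 mm.

709.9 mm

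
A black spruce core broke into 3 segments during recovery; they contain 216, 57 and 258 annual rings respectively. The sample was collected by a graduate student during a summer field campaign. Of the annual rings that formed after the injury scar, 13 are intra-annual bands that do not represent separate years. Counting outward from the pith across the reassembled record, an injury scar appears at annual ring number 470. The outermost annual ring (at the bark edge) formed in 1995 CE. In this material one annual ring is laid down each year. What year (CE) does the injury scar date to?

1947 CE

Total annual rings = 216 + 57 + 258 = 531.
531 − 470 = 61 annual rings lie beyond the injury scar toward the bark edge.
Removing the 13 false annual rings leaves 61 − 13 = 48 true annual rings beyond the injury scar.
The annual ring at the bark edge is 1995 CE, so the injury scar dates to 1995 − 48 = 1947 CE.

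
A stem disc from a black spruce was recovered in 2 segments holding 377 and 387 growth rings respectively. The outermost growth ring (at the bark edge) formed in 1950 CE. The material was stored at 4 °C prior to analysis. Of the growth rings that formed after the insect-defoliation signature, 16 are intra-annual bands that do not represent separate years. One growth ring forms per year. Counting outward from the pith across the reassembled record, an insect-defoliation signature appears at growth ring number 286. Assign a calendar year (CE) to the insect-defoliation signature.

1488 CE

Total growth rings = 377 + 387 = 764.
Between growth ring 286 and the bark edge there are 764 − 286 = 478 growth rings.
Removing the 16 false growth rings leaves 478 − 16 = 462 true growth rings beyond the insect-defoliation signature.
The growth ring at the bark edge is 1950 CE, so the insect-defoliation signature dates to 1950 − 462 = 1488 CE.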